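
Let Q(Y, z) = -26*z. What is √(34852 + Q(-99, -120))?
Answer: 2*√9493 ≈ 194.86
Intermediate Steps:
√(34852 + Q(-99, -120)) = √(34852 - 26*(-120)) = √(34852 + 3120) = √37972 = 2*√9493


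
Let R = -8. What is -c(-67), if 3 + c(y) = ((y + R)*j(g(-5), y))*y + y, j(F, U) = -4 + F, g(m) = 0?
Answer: 20170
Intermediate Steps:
c(y) = -3 + y + y*(32 - 4*y) (c(y) = -3 + (((y - 8)*(-4 + 0))*y + y) = -3 + (((-8 + y)*(-4))*y + y) = -3 + ((32 - 4*y)*y + y) = -3 + (y*(32 - 4*y) + y) = -3 + (y + y*(32 - 4*y)) = -3 + y + y*(32 - 4*y))
-c(-67) = -(-3 - 4*(-67)² + 33*(-67)) = -(-3 - 4*4489 - 2211) = -(-3 - 17956 - 2211) = -1*(-20170) = 20170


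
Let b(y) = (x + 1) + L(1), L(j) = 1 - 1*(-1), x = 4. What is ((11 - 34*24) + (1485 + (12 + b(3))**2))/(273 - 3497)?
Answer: -1041/3224 ≈ -0.32289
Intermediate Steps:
L(j) = 2 (L(j) = 1 + 1 = 2)
b(y) = 7 (b(y) = (4 + 1) + 2 = 5 + 2 = 7)
((11 - 34*24) + (1485 + (12 + b(3))**2))/(273 - 3497) = ((11 - 34*24) + (1485 + (12 + 7)**2))/(273 - 3497) = ((11 - 816) + (1485 + 19**2))/(-3224) = (-805 + (1485 + 361))*(-1/3224) = (-805 + 1846)*(-1/3224) = 1041*(-1/3224) = -1041/3224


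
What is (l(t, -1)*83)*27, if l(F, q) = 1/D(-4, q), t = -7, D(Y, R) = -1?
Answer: -2241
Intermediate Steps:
l(F, q) = -1 (l(F, q) = 1/(-1) = -1)
(l(t, -1)*83)*27 = -1*83*27 = -83*27 = -2241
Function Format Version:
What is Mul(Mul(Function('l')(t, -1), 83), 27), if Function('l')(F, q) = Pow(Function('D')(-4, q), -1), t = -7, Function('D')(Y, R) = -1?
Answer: -2241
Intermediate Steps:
Function('l')(F, q) = -1 (Function('l')(F, q) = Pow(-1, -1) = -1)
Mul(Mul(Function('l')(t, -1), 83), 27) = Mul(Mul(-1, 83), 27) = Mul(-83, 27) = -2241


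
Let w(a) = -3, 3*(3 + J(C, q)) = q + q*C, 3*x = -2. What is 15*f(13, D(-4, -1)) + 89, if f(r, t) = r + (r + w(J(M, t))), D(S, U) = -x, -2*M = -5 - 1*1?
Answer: 434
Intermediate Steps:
M = 3 (M = -(-5 - 1*1)/2 = -(-5 - 1)/2 = -½*(-6) = 3)
x = -⅔ (x = (⅓)*(-2) = -⅔ ≈ -0.66667)
J(C, q) = -3 + q/3 + C*q/3 (J(C, q) = -3 + (q + q*C)/3 = -3 + (q + C*q)/3 = -3 + (q/3 + C*q/3) = -3 + q/3 + C*q/3)
D(S, U) = ⅔ (D(S, U) = -1*(-⅔) = ⅔)
f(r, t) = -3 + 2*r (f(r, t) = r + (r - 3) = r + (-3 + r) = -3 + 2*r)
15*f(13, D(-4, -1)) + 89 = 15*(-3 + 2*13) + 89 = 15*(-3 + 26) + 89 = 15*23 + 89 = 345 + 89 = 434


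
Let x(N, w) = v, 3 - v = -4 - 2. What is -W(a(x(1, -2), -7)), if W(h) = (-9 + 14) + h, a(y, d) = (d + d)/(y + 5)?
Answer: -4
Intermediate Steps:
v = 9 (v = 3 - (-4 - 2) = 3 - 1*(-6) = 3 + 6 = 9)
x(N, w) = 9
a(y, d) = 2*d/(5 + y) (a(y, d) = (2*d)/(5 + y) = 2*d/(5 + y))
W(h) = 5 + h
-W(a(x(1, -2), -7)) = -(5 + 2*(-7)/(5 + 9)) = -(5 + 2*(-7)/14) = -(5 + 2*(-7)*(1/14)) = -(5 - 1) = -1*4 = -4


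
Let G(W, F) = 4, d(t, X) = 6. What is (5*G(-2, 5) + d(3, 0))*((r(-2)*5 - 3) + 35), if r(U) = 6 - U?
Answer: 1872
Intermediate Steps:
(5*G(-2, 5) + d(3, 0))*((r(-2)*5 - 3) + 35) = (5*4 + 6)*(((6 - 1*(-2))*5 - 3) + 35) = (20 + 6)*(((6 + 2)*5 - 3) + 35) = 26*((8*5 - 3) + 35) = 26*((40 - 3) + 35) = 26*(37 + 35) = 26*72 = 1872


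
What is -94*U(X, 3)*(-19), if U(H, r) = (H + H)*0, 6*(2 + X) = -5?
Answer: 0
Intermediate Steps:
X = -17/6 (X = -2 + (⅙)*(-5) = -2 - ⅚ = -17/6 ≈ -2.8333)
U(H, r) = 0 (U(H, r) = (2*H)*0 = 0)
-94*U(X, 3)*(-19) = -94*0*(-19) = 0*(-19) = 0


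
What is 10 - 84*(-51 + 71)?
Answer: -1670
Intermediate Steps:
10 - 84*(-51 + 71) = 10 - 84*20 = 10 - 1680 = -1670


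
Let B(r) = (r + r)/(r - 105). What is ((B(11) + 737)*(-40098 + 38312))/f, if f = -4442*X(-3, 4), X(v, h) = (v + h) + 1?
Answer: 328966/2221 ≈ 148.12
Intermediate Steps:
X(v, h) = 1 + h + v (X(v, h) = (h + v) + 1 = 1 + h + v)
B(r) = 2*r/(-105 + r) (B(r) = (2*r)/(-105 + r) = 2*r/(-105 + r))
f = -8884 (f = -4442*(1 + 4 - 3) = -4442*2 = -8884)
((B(11) + 737)*(-40098 + 38312))/f = ((2*11/(-105 + 11) + 737)*(-40098 + 38312))/(-8884) = ((2*11/(-94) + 737)*(-1786))*(-1/8884) = ((2*11*(-1/94) + 737)*(-1786))*(-1/8884) = ((-11/47 + 737)*(-1786))*(-1/8884) = ((34628/47)*(-1786))*(-1/8884) = -1315864*(-1/8884) = 328966/2221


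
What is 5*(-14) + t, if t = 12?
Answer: -58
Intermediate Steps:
5*(-14) + t = 5*(-14) + 12 = -70 + 12 = -58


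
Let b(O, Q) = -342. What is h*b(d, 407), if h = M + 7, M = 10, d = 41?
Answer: -5814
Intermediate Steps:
h = 17 (h = 10 + 7 = 17)
h*b(d, 407) = 17*(-342) = -5814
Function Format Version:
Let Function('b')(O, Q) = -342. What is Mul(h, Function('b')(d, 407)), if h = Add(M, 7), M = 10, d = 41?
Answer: -5814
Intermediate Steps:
h = 17 (h = Add(10, 7) = 17)
Mul(h, Function('b')(d, 407)) = Mul(17, -342) = -5814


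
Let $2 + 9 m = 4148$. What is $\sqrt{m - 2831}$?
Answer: $\frac{i \sqrt{21333}}{3} \approx 48.686 i$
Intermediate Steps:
$m = \frac{1382}{3}$ ($m = - \frac{2}{9} + \frac{1}{9} \cdot 4148 = - \frac{2}{9} + \frac{4148}{9} = \frac{1382}{3} \approx 460.67$)
$\sqrt{m - 2831} = \sqrt{\frac{1382}{3} - 2831} = \sqrt{- \frac{7111}{3}} = \frac{i \sqrt{21333}}{3}$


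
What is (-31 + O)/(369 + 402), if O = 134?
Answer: 103/771 ≈ 0.13359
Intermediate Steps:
(-31 + O)/(369 + 402) = (-31 + 134)/(369 + 402) = 103/771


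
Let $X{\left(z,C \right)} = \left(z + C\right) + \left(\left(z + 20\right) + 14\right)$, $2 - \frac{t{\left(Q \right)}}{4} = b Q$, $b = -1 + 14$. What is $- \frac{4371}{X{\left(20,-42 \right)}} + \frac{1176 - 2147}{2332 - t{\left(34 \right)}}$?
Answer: $- \frac{4479301}{32736} \approx -136.83$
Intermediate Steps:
$b = 13$
$t{\left(Q \right)} = 8 - 52 Q$ ($t{\left(Q \right)} = 8 - 4 \cdot 13 Q = 8 - 52 Q$)
$X{\left(z,C \right)} = 34 + C + 2 z$ ($X{\left(z,C \right)} = \left(C + z\right) + \left(\left(20 + z\right) + 14\right) = \left(C + z\right) + \left(34 + z\right) = 34 + C + 2 z$)
$- \frac{4371}{X{\left(20,-42 \right)}} + \frac{1176 - 2147}{2332 - t{\left(34 \right)}} = - \frac{4371}{34 - 42 + 2 \cdot 20} + \frac{1176 - 2147}{2332 - \left(8 - 1768\right)} = - \frac{4371}{34 - 42 + 40} + \frac{1176 - 2147}{2332 - \left(8 - 1768\right)} = - \frac{4371}{32} - \frac{971}{2332 - -1760} = \left(-4371\right) \frac{1}{32} - \frac{971}{2332 + 1760} = - \frac{4371}{32} - \frac{971}{4092} = - \frac{4479301}{32736}$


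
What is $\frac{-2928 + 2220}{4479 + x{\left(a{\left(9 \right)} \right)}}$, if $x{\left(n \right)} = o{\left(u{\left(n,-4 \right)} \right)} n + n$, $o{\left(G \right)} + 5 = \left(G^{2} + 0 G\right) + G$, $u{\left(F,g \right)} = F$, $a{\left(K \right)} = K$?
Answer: $- \frac{236}{1751} \approx -0.13478$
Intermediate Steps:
$o{\left(G \right)} = -5 + G + G^{2}$ ($o{\left(G \right)} = -5 + \left(\left(G^{2} + 0 G\right) + G\right) = -5 + \left(\left(G^{2} + 0\right) + G\right) = -5 + \left(G^{2} + G\right) = -5 + \left(G + G^{2}\right) = -5 + G + G^{2}$)
$x{\left(n \right)} = n + n \left(-5 + n + n^{2}\right)$ ($x{\left(n \right)} = \left(-5 + n + n^{2}\right) n + n = n \left(-5 + n + n^{2}\right) + n = n + n \left(-5 + n + n^{2}\right)$)
$\frac{-2928 + 2220}{4479 + x{\left(a{\left(9 \right)} \right)}} = \frac{-2928 + 2220}{4479 + 9 \left(-4 + 9 + 9^{2}\right)} = - \frac{708}{4479 + 9 \left(-4 + 9 + 81\right)} = - \frac{708}{4479 + 9 \cdot 86} = - \frac{708}{4479 + 774} = - \frac{708}{5253} = \left(-708\right) \frac{1}{5253} = - \frac{236}{1751}$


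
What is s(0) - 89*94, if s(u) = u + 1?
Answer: -8365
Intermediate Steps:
s(u) = 1 + u
s(0) - 89*94 = (1 + 0) - 89*94 = 1 - 8366 = -8365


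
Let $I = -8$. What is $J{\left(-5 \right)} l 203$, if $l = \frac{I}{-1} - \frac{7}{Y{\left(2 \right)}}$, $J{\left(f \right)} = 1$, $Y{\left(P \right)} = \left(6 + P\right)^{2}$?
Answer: $\frac{102515}{64} \approx 1601.8$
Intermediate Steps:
$l = \frac{505}{64}$ ($l = - \frac{8}{-1} - \frac{7}{\left(6 + 2\right)^{2}} = \left(-8\right) \left(-1\right) - \frac{7}{8^{2}} = 8 - \frac{7}{64} = \frac{505}{64} \approx 7.8906$)
$J{\left(-5 \right)} l 203 = 1 \cdot \frac{505}{64} \cdot 203 = \frac{505}{64} \cdot 203 = \frac{102515}{64}$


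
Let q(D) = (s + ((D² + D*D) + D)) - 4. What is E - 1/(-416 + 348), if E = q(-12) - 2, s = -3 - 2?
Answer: 18021/68 ≈ 265.01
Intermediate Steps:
s = -5
q(D) = -9 + D + 2*D² (q(D) = (-5 + ((D² + D*D) + D)) - 4 = (-5 + ((D² + D²) + D)) - 4 = (-5 + (2*D² + D)) - 4 = (-5 + (D + 2*D²)) - 4 = (-5 + D + 2*D²) - 4 = -9 + D + 2*D²)
E = 265 (E = (-9 - 12 + 2*(-12)²) - 2 = (-9 - 12 + 2*144) - 2 = (-9 - 12 + 288) - 2 = 267 - 2 = 265)
E - 1/(-416 + 348) = 265 - 1/(-416 + 348) = 265 - 1/(-68) = 265 - 1*(-1/68) = 265 + 1/68 = 18021/68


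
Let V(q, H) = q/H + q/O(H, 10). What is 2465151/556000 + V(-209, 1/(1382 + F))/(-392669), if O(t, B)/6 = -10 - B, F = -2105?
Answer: 2651915752957/654971892000 ≈ 4.0489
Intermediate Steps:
O(t, B) = -60 - 6*B (O(t, B) = 6*(-10 - B) = -60 - 6*B)
V(q, H) = -q/120 + q/H (V(q, H) = q/H + q/(-60 - 6*10) = q/H + q/(-60 - 60) = q/H + q/(-120) = q/H + q*(-1/120) = q/H - q/120 = -q/120 + q/H)
2465151/556000 + V(-209, 1/(1382 + F))/(-392669) = 2465151/556000 + (-1/120*(-209) - 209/(1/(1382 - 2105)))/(-392669) = 2465151*(1/556000) + (209/120 - 209/(1/(-723)))*(-1/392669) = 2465151/556000 + (209/120 - 209/(-1/723))*(-1/392669) = 2465151/556000 + (209/120 - 209*(-723))*(-1/392669) = 2465151/556000 + (209/120 + 151107)*(-1/392669) = 2465151/556000 + (18133049/120)*(-1/392669) = 2465151/556000 - 18133049/47120280 = 2651915752957/654971892000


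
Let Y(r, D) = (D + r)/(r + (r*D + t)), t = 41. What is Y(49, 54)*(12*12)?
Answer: 103/19 ≈ 5.4211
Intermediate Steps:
Y(r, D) = (D + r)/(41 + r + D*r) (Y(r, D) = (D + r)/(r + (r*D + 41)) = (D + r)/(r + (D*r + 41)) = (D + r)/(r + (41 + D*r)) = (D + r)/(41 + r + D*r))
Y(49, 54)*(12*12) = ((54 + 49)/(41 + 49 + 54*49))*(12*12) = (103/(41 + 49 + 2646))*144 = (103/2736)*144 = 103/19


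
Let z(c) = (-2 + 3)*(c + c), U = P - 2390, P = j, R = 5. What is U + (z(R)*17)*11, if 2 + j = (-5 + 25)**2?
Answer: -122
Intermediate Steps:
j = 398 (j = -2 + (-5 + 25)**2 = -2 + 20**2 = -2 + 400 = 398)
P = 398
U = -1992 (U = 398 - 2390 = -1992)
z(c) = 2*c (z(c) = 1*(2*c) = 2*c)
U + (z(R)*17)*11 = -1992 + ((2*5)*17)*11 = -1992 + (10*17)*11 = -1992 + 170*11 = -1992 + 1870 = -122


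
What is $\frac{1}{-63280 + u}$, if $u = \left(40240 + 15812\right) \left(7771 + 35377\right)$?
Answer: $\frac{1}{2418468416} \approx 4.1348 \cdot 10^{-10}$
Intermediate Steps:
$u = 2418531696$ ($u = 56052 \cdot 43148 = 2418531696$)
$\frac{1}{-63280 + u} = \frac{1}{-63280 + 2418531696} = \frac{1}{2418468416}$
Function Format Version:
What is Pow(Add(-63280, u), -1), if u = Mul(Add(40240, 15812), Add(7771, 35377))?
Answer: Rational(1, 2418468416) ≈ 4.1348e-10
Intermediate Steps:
u = 2418531696 (u = Mul(56052, 43148) = 2418531696)
Pow(Add(-63280, u), -1) = Pow(Add(-63280, 2418531696), -1) = Pow(2418468416, -1) = Rational(1, 2418468416)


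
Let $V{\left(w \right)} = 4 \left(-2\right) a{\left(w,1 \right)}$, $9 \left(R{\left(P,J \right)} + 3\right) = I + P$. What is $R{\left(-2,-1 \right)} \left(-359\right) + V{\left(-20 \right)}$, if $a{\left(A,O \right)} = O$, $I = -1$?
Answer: $\frac{3566}{3} \approx 1188.7$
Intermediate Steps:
$R{\left(P,J \right)} = - \frac{28}{9} + \frac{P}{9}$ ($R{\left(P,J \right)} = -3 + \frac{-1 + P}{9} = -3 + \left(- \frac{1}{9} + \frac{P}{9}\right) = - \frac{28}{9} + \frac{P}{9}$)
$V{\left(w \right)} = -8$ ($V{\left(w \right)} = 4 \left(-2\right) 1 = \left(-8\right) 1 = -8$)
$R{\left(-2,-1 \right)} \left(-359\right) + V{\left(-20 \right)} = \left(- \frac{28}{9} + \frac{1}{9} \left(-2\right)\right) \left(-359\right) - 8 = \left(- \frac{28}{9} - \frac{2}{9}\right) \left(-359\right) - 8 = \left(- \frac{10}{3}\right) \left(-359\right) - 8 = \frac{3590}{3} - 8 = \frac{3566}{3}$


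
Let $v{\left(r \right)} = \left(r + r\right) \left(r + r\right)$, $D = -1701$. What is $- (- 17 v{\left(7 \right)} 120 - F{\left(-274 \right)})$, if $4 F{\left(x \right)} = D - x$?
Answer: $\frac{1597933}{4} \approx 3.9948 \cdot 10^{5}$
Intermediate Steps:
$v{\left(r \right)} = 4 r^{2}$ ($v{\left(r \right)} = 2 r 2 r = 4 r^{2}$)
$F{\left(x \right)} = - \frac{1701}{4} - \frac{x}{4}$ ($F{\left(x \right)} = \frac{-1701 - x}{4} = - \frac{1701}{4} - \frac{x}{4}$)
$- (- 17 v{\left(7 \right)} 120 - F{\left(-274 \right)}) = - (- 17 \cdot 4 \cdot 7^{2} \cdot 120 - \left(- \frac{1701}{4} - - \frac{137}{2}\right)) = - (- 17 \cdot 4 \cdot 49 \cdot 120 - \left(- \frac{1701}{4} + \frac{137}{2}\right)) = - (\left(-17\right) 196 \cdot 120 - - \frac{1427}{4}) = - (\left(-3332\right) 120 + \frac{1427}{4}) = - (-399840 + \frac{1427}{4}) = \left(-1\right) \left(- \frac{1597933}{4}\right) = \frac{1597933}{4}$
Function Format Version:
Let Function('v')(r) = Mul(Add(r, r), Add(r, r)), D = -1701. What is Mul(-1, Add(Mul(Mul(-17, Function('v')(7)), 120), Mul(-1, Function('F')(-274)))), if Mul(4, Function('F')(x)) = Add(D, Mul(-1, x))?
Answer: Rational(1597933, 4) ≈ 3.9948e+5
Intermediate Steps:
Function('v')(r) = Mul(4, Pow(r, 2)) (Function('v')(r) = Mul(Mul(2, r), Mul(2, r)) = Mul(4, Pow(r, 2)))
Function('F')(x) = Add(Rational(-1701, 4), Mul(Rational(-1, 4), x)) (Function('F')(x) = Mul(Rational(1, 4), Add(-1701, Mul(-1, x))) = Add(Rational(-1701, 4), Mul(Rational(-1, 4), x)))
Mul(-1, Add(Mul(Mul(-17, Function('v')(7)), 120), Mul(-1, Function('F')(-274)))) = Mul(-1, Add(Mul(Mul(-17, Mul(4, Pow(7, 2))), 120), Mul(-1, Add(Rational(-1701, 4), Mul(Rational(-1, 4), -274))))) = Mul(-1, Add(Mul(Mul(-17, Mul(4, 49)), 120), Mul(-1, Add(Rational(-1701, 4), Rational(137, 2))))) = Mul(-1, Add(Mul(Mul(-17, 196), 120), Mul(-1, Rational(-1427, 4)))) = Mul(-1, Add(Mul(-3332, 120), Rational(1427, 4))) = Mul(-1, Add(-399840, Rational(1427, 4))) = Mul(-1, Rational(-1597933, 4)) = Rational(1597933, 4)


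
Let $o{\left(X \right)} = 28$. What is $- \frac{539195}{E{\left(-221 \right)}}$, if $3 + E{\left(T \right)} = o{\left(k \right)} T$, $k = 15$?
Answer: $\frac{539195}{6191} \approx 87.093$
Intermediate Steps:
$E{\left(T \right)} = -3 + 28 T$
$- \frac{539195}{E{\left(-221 \right)}} = - \frac{539195}{-3 + 28 \left(-221\right)} = - \frac{539195}{-3 - 6188} = - \frac{539195}{-6191} = \left(-539195\right) \left(- \frac{1}{6191}\right) = \frac{539195}{6191}$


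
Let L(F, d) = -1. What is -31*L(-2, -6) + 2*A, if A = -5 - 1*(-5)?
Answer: 31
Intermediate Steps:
A = 0 (A = -5 + 5 = 0)
-31*L(-2, -6) + 2*A = -31*(-1) + 2*0 = 31 + 0 = 31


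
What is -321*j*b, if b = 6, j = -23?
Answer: 44298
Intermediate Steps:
-321*j*b = -(-7383)*6 = -321*(-138) = 44298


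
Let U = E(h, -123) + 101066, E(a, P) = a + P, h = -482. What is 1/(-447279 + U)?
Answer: -1/346818 ≈ -2.8834e-6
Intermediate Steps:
E(a, P) = P + a
U = 100461 (U = (-123 - 482) + 101066 = -605 + 101066 = 100461)
1/(-447279 + U) = 1/(-447279 + 100461) = 1/(-346818) = -1/346818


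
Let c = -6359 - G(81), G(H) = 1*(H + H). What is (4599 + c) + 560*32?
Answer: 15998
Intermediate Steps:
G(H) = 2*H (G(H) = 1*(2*H) = 2*H)
c = -6521 (c = -6359 - 2*81 = -6359 - 1*162 = -6359 - 162 = -6521)
(4599 + c) + 560*32 = (4599 - 6521) + 560*32 = -1922 + 17920 = 15998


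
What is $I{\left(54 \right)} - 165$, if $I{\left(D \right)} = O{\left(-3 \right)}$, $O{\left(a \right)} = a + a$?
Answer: $-171$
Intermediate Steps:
$O{\left(a \right)} = 2 a$
$I{\left(D \right)} = -6$ ($I{\left(D \right)} = 2 \left(-3\right) = -6$)
$I{\left(54 \right)} - 165 = -6 - 165 = -171$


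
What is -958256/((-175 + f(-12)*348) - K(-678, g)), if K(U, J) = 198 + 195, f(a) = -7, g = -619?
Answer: 239564/751 ≈ 318.99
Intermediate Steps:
K(U, J) = 393
-958256/((-175 + f(-12)*348) - K(-678, g)) = -958256/((-175 - 7*348) - 1*393) = -958256/((-175 - 2436) - 393) = -958256/(-2611 - 393) = -958256/(-3004) = -958256*(-1/3004) = 239564/751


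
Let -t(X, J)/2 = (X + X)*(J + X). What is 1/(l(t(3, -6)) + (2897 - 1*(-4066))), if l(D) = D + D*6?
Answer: 1/7215 ≈ 0.00013860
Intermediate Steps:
t(X, J) = -4*X*(J + X) (t(X, J) = -2*(X + X)*(J + X) = -2*2*X*(J + X) = -4*X*(J + X))
l(D) = 7*D (l(D) = D + 6*D = 7*D)
1/(l(t(3, -6)) + (2897 - 1*(-4066))) = 1/(7*(-4*3*(-6 + 3)) + (2897 - 1*(-4066))) = 1/(7*(-4*3*(-3)) + (2897 + 4066)) = 1/(7*36 + 6963) = 1/(252 + 6963) = 1/7215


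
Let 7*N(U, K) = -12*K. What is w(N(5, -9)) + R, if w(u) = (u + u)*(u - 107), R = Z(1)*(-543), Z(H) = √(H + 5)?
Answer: -138456/49 - 543*√6 ≈ -4155.7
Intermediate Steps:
N(U, K) = -12*K/7 (N(U, K) = (-12*K)/7 = -12*K/7)
Z(H) = √(5 + H)
R = -543*√6 (R = √(5 + 1)*(-543) = √6*(-543) = -543*√6 ≈ -1330.1)
w(u) = 2*u*(-107 + u) (w(u) = (2*u)*(-107 + u) = 2*u*(-107 + u))
w(N(5, -9)) + R = 2*(-12/7*(-9))*(-107 - 12/7*(-9)) - 543*√6 = 2*(108/7)*(-107 + 108/7) - 543*√6 = 2*(108/7)*(-641/7) - 543*√6 = -138456/49 - 543*√6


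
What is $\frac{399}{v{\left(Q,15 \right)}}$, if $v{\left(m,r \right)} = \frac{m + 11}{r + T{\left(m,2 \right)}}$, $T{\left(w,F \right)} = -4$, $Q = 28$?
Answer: $\frac{1463}{13} \approx 112.54$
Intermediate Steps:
$v{\left(m,r \right)} = \frac{11 + m}{-4 + r}$ ($v{\left(m,r \right)} = \frac{m + 11}{r - 4} = \frac{11 + m}{-4 + r}$)
$\frac{399}{v{\left(Q,15 \right)}} = \frac{399}{\frac{1}{-4 + 15} \left(11 + 28\right)} = \frac{399}{\frac{1}{11} \cdot 39} = \frac{399}{\frac{39}{11}} = 399 \cdot \frac{11}{39} = \frac{1463}{13}$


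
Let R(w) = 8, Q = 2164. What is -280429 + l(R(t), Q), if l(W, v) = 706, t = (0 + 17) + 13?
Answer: -279723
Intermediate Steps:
t = 30 (t = 17 + 13 = 30)
-280429 + l(R(t), Q) = -280429 + 706 = -279723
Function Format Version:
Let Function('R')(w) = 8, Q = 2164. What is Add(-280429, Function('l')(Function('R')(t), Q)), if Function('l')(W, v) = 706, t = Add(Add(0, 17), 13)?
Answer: -279723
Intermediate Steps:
t = 30 (t = Add(17, 13) = 30)
Add(-280429, Function('l')(Function('R')(t), Q)) = Add(-280429, 706) = -279723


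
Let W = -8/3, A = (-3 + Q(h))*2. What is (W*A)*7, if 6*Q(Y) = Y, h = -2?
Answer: 1120/9 ≈ 124.44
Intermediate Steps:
Q(Y) = Y/6
A = -20/3 (A = (-3 + (1/6)*(-2))*2 = (-3 - 1/3)*2 = -10/3*2 = -20/3 ≈ -6.6667)
W = -8/3 (W = (1/3)*(-8) = -8/3 ≈ -2.6667)
(W*A)*7 = -8/3*(-20/3)*7 = (160/9)*7 = 1120/9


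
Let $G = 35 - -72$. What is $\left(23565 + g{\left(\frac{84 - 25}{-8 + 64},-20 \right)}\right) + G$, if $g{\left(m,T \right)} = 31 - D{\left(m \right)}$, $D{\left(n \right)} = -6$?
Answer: $23709$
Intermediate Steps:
$G = 107$ ($G = 35 + 72 = 107$)
$g{\left(m,T \right)} = 37$ ($g{\left(m,T \right)} = 31 - -6 = 31 + 6 = 37$)
$\left(23565 + g{\left(\frac{84 - 25}{-8 + 64},-20 \right)}\right) + G = \left(23565 + 37\right) + 107 = 23602 + 107 = 23709$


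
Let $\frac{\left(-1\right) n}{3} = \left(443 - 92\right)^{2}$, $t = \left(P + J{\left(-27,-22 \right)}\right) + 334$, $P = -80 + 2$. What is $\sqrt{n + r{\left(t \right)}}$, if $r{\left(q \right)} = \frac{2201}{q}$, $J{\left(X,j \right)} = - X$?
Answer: $\frac{2 i \sqrt{7400127946}}{283} \approx 607.94 i$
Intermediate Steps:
$P = -78$
$t = 283$ ($t = \left(-78 - -27\right) + 334 = \left(-78 + 27\right) + 334 = -51 + 334 = 283$)
$n = -369603$ ($n = - 3 \left(443 - 92\right)^{2} = - 3 \cdot 351^{2} = \left(-3\right) 123201 = -369603$)
$\sqrt{n + r{\left(t \right)}} = \sqrt{-369603 + \frac{2201}{283}} = \sqrt{- \frac{104595448}{283}} = \frac{2 i \sqrt{7400127946}}{283}$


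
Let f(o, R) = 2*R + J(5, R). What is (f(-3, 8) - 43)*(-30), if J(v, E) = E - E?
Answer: 810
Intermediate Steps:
J(v, E) = 0
f(o, R) = 2*R (f(o, R) = 2*R + 0 = 2*R)
(f(-3, 8) - 43)*(-30) = (2*8 - 43)*(-30) = (16 - 43)*(-30) = -27*(-30) = 810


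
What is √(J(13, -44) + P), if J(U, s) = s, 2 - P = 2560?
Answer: I*√2602 ≈ 51.01*I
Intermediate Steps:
P = -2558 (P = 2 - 1*2560 = 2 - 2560 = -2558)
√(J(13, -44) + P) = √(-44 - 2558) = √(-2602) = I*√2602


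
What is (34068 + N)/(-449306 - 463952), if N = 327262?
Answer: -180665/456629 ≈ -0.39565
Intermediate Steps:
(34068 + N)/(-449306 - 463952) = (34068 + 327262)/(-449306 - 463952) = 361330/(-913258) = 361330*(-1/913258) = -180665/456629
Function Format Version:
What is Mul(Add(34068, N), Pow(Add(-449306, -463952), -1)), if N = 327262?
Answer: Rational(-180665, 456629) ≈ -0.39565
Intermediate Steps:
Mul(Add(34068, N), Pow(Add(-449306, -463952), -1)) = Mul(Add(34068, 327262), Pow(Add(-449306, -463952), -1)) = Mul(361330, Pow(-913258, -1)) = Mul(361330, Rational(-1, 913258)) = Rational(-180665, 456629)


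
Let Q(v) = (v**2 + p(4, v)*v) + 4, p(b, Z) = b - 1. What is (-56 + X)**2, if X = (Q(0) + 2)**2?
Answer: 400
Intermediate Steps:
p(b, Z) = -1 + b
Q(v) = 4 + v**2 + 3*v (Q(v) = (v**2 + (-1 + 4)*v) + 4 = (v**2 + 3*v) + 4 = 4 + v**2 + 3*v)
X = 36 (X = ((4 + 0**2 + 3*0) + 2)**2 = ((4 + 0 + 0) + 2)**2 = (4 + 2)**2 = 6**2 = 36)
(-56 + X)**2 = (-56 + 36)**2 = (-20)**2 = 400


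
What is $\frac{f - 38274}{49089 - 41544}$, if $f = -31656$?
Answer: $- \frac{4662}{503} \approx -9.2684$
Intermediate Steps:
$\frac{f - 38274}{49089 - 41544} = \frac{-31656 - 38274}{49089 - 41544} = - \frac{69930}{7545} = \left(-69930\right) \frac{1}{7545} = - \frac{4662}{503}$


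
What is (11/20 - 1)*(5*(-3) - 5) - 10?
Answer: -1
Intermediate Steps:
(11/20 - 1)*(5*(-3) - 5) - 10 = (11*(1/20) - 1)*(-15 - 5) - 10 = (11/20 - 1)*(-20) - 10 = -9/20*(-20) - 10 = 9 - 10 = -1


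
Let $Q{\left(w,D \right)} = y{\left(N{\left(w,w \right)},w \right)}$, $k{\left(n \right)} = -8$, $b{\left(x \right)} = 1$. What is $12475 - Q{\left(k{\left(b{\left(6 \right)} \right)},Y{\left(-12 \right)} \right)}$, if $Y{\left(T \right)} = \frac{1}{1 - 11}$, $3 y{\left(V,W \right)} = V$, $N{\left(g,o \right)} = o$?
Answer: $\frac{37433}{3} \approx 12478.0$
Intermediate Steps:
$y{\left(V,W \right)} = \frac{V}{3}$
$Y{\left(T \right)} = - \frac{1}{10}$ ($Y{\left(T \right)} = \frac{1}{-10} = - \frac{1}{10}$)
$Q{\left(w,D \right)} = \frac{w}{3}$
$12475 - Q{\left(k{\left(b{\left(6 \right)} \right)},Y{\left(-12 \right)} \right)} = 12475 - \frac{1}{3} \left(-8\right) = 12475 - - \frac{8}{3} = 12475 + \frac{8}{3} = \frac{37433}{3}$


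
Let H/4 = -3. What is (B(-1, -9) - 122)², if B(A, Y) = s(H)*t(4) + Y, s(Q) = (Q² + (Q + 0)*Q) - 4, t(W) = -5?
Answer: 2405601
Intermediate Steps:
H = -12 (H = 4*(-3) = -12)
s(Q) = -4 + 2*Q² (s(Q) = (Q² + Q*Q) - 4 = (Q² + Q²) - 4 = 2*Q² - 4 = -4 + 2*Q²)
B(A, Y) = -1420 + Y (B(A, Y) = (-4 + 2*(-12)²)*(-5) + Y = (-4 + 2*144)*(-5) + Y = (-4 + 288)*(-5) + Y = 284*(-5) + Y = -1420 + Y)
(B(-1, -9) - 122)² = ((-1420 - 9) - 122)² = (-1429 - 122)² = (-1551)² = 2405601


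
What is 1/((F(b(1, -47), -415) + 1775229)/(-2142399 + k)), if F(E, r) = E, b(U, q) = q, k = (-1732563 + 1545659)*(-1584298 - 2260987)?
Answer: 718697005241/1775182 ≈ 4.0486e+5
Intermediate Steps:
k = 718699147640 (k = -186904*(-3845285) = 718699147640)
1/((F(b(1, -47), -415) + 1775229)/(-2142399 + k)) = 1/((-47 + 1775229)/(-2142399 + 718699147640)) = 1/(1775182/718697005241) = 718697005241/1775182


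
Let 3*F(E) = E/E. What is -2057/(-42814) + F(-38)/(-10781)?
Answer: 66486737/1384733202 ≈ 0.048014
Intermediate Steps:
F(E) = 1/3 (F(E) = (E/E)/3 = (1/3)*1 = 1/3)
-2057/(-42814) + F(-38)/(-10781) = -2057/(-42814) + (1/3)/(-10781) = -2057*(-1/42814) + (1/3)*(-1/10781) = 2057/42814 - 1/32343 = 66486737/1384733202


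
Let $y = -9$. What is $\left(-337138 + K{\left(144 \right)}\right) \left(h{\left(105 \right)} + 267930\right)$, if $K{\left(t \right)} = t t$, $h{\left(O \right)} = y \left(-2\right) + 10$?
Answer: $-84782447116$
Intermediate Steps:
$h{\left(O \right)} = 28$ ($h{\left(O \right)} = \left(-9\right) \left(-2\right) + 10 = 18 + 10 = 28$)
$K{\left(t \right)} = t^{2}$
$\left(-337138 + K{\left(144 \right)}\right) \left(h{\left(105 \right)} + 267930\right) = \left(-337138 + 144^{2}\right) \left(28 + 267930\right) = \left(-337138 + 20736\right) 267958 = \left(-316402\right) 267958 = -84782447116$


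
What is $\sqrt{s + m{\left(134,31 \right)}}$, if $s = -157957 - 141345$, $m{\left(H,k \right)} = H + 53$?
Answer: $51 i \sqrt{115} \approx 546.91 i$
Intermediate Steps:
$m{\left(H,k \right)} = 53 + H$
$s = -299302$ ($s = -157957 - 141345 = -299302$)
$\sqrt{s + m{\left(134,31 \right)}} = \sqrt{-299302 + \left(53 + 134\right)} = \sqrt{-299302 + 187} = \sqrt{-299115} = 51 i \sqrt{115}$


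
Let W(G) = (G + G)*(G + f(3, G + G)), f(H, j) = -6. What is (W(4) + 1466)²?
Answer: 2102500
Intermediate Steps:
W(G) = 2*G*(-6 + G) (W(G) = (G + G)*(G - 6) = (2*G)*(-6 + G) = 2*G*(-6 + G))
(W(4) + 1466)² = (2*4*(-6 + 4) + 1466)² = (2*4*(-2) + 1466)² = (-16 + 1466)² = 1450² = 2102500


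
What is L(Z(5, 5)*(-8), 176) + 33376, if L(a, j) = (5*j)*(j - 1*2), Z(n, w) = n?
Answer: 186496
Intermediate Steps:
L(a, j) = 5*j*(-2 + j) (L(a, j) = (5*j)*(j - 2) = (5*j)*(-2 + j) = 5*j*(-2 + j))
L(Z(5, 5)*(-8), 176) + 33376 = 5*176*(-2 + 176) + 33376 = 5*176*174 + 33376 = 153120 + 33376 = 186496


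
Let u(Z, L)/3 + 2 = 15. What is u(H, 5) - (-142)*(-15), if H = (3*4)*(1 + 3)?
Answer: -2091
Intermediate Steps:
H = 48 (H = 12*4 = 48)
u(Z, L) = 39 (u(Z, L) = -6 + 3*15 = -6 + 45 = 39)
u(H, 5) - (-142)*(-15) = 39 - (-142)*(-15) = 39 - 1*2130 = 39 - 2130 = -2091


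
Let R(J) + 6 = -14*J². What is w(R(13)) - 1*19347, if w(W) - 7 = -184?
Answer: -19524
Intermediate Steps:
R(J) = -6 - 14*J²
w(W) = -177 (w(W) = 7 - 184 = -177)
w(R(13)) - 1*19347 = -177 - 1*19347 = -177 - 19347 = -19524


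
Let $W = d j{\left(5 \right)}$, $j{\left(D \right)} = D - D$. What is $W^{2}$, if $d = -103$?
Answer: $0$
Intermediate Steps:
$j{\left(D \right)} = 0$
$W = 0$ ($W = \left(-103\right) 0 = 0$)
$W^{2} = 0^{2} = 0$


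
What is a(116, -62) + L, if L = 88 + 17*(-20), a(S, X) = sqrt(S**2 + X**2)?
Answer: -252 + 10*sqrt(173) ≈ -120.47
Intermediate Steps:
L = -252 (L = 88 - 340 = -252)
a(116, -62) + L = sqrt(116**2 + (-62)**2) - 252 = sqrt(13456 + 3844) - 252 = sqrt(17300) - 252 = 10*sqrt(173) - 252 = -252 + 10*sqrt(173)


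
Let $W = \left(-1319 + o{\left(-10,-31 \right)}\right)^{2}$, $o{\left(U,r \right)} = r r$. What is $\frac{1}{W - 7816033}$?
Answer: $- \frac{1}{7687869} \approx -1.3008 \cdot 10^{-7}$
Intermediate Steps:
$o{\left(U,r \right)} = r^{2}$
$W = 128164$ ($W = \left(-1319 + \left(-31\right)^{2}\right)^{2} = \left(-1319 + 961\right)^{2} = \left(-358\right)^{2} = 128164$)
$\frac{1}{W - 7816033} = \frac{1}{128164 - 7816033} = \frac{1}{-7687869} = - \frac{1}{7687869}$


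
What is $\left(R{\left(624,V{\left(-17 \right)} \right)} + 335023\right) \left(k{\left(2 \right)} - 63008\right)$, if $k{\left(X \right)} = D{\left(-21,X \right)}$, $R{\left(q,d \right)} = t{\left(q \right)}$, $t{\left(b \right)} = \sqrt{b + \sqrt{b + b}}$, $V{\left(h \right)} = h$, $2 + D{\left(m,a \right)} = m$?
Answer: $-21116834713 - 126062 \sqrt{156 + \sqrt{78}} \approx -2.1118 \cdot 10^{10}$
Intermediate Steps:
$D{\left(m,a \right)} = -2 + m$
$t{\left(b \right)} = \sqrt{b + \sqrt{2} \sqrt{b}}$ ($t{\left(b \right)} = \sqrt{b + \sqrt{2 b}} = \sqrt{b + \sqrt{2} \sqrt{b}}$)
$R{\left(q,d \right)} = \sqrt{q + \sqrt{2} \sqrt{q}}$
$k{\left(X \right)} = -23$ ($k{\left(X \right)} = -2 - 21 = -23$)
$\left(R{\left(624,V{\left(-17 \right)} \right)} + 335023\right) \left(k{\left(2 \right)} - 63008\right) = \left(\sqrt{624 + \sqrt{2} \sqrt{624}} + 335023\right) \left(-23 - 63008\right) = \left(\sqrt{624 + \sqrt{2} \cdot 4 \sqrt{39}} + 335023\right) \left(-63031\right) = \left(\sqrt{624 + 4 \sqrt{78}} + 335023\right) \left(-63031\right) = \left(335023 + \sqrt{624 + 4 \sqrt{78}}\right) \left(-63031\right) = -21116834713 - 63031 \sqrt{624 + 4 \sqrt{78}}$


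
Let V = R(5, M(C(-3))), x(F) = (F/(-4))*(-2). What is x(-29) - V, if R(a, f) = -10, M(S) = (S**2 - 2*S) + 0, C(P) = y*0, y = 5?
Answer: -9/2 ≈ -4.5000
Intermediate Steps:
C(P) = 0 (C(P) = 5*0 = 0)
M(S) = S**2 - 2*S
x(F) = F/2 (x(F) = -F/4*(-2) = F/2)
V = -10
x(-29) - V = (1/2)*(-29) - 1*(-10) = -29/2 + 10 = -9/2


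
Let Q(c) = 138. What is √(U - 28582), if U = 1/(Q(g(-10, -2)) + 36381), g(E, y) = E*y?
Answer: I*√38118023015583/36519 ≈ 169.06*I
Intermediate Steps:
U = 1/36519 (U = 1/(138 + 36381) = 1/36519 ≈ 2.7383e-5)
√(U - 28582) = √(1/36519 - 28582) = √(-1043786057/36519) = I*√38118023015583/36519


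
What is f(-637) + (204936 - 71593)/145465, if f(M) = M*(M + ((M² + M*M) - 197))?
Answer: -75120809404977/145465 ≈ -5.1642e+8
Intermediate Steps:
f(M) = M*(-197 + M + 2*M²) (f(M) = M*(M + ((M² + M²) - 197)) = M*(M + (2*M² - 197)) = M*(M + (-197 + 2*M²)) = M*(-197 + M + 2*M²))
f(-637) + (204936 - 71593)/145465 = -637*(-197 - 637 + 2*(-637)²) + (204936 - 71593)/145465 = -637*(-197 - 637 + 2*405769) + 133343*(1/145465) = -637*(-197 - 637 + 811538) + 133343/145465 = -637*810704 + 133343/145465 = -516418448 + 133343/145465 = -75120809404977/145465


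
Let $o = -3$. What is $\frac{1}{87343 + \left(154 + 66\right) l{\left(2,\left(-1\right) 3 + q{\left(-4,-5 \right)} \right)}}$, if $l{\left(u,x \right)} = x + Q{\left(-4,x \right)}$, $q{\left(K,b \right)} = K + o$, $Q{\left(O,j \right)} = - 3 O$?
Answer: $\frac{1}{87783} \approx 1.1392 \cdot 10^{-5}$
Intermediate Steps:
$q{\left(K,b \right)} = -3 + K$ ($q{\left(K,b \right)} = K - 3 = -3 + K$)
$l{\left(u,x \right)} = 12 + x$ ($l{\left(u,x \right)} = x - -12 = x + 12 = 12 + x$)
$\frac{1}{87343 + \left(154 + 66\right) l{\left(2,\left(-1\right) 3 + q{\left(-4,-5 \right)} \right)}} = \frac{1}{87343 + \left(154 + 66\right) \left(12 - 10\right)} = \frac{1}{87343 + 220 \left(12 - 10\right)} = \frac{1}{87343 + 220 \cdot 2} = \frac{1}{87343 + 440} = \frac{1}{87783}$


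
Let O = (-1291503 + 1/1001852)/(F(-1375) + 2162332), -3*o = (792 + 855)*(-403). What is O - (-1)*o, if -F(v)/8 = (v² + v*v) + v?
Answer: 6223384257993236147/28128665989136 ≈ 2.2125e+5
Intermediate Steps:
F(v) = -16*v² - 8*v (F(v) = -8*((v² + v*v) + v) = -8*((v² + v²) + v) = -8*(2*v² + v) = -8*(v + 2*v²) = -16*v² - 8*v)
o = 221247 (o = -(792 + 855)*(-403)/3 = -549*(-403) = -⅓*(-663741) = 221247)
O = 1293894863555/28128665989136 (O = (-1291503 + 1/1001852)/(-8*(-1375)*(1 + 2*(-1375)) + 2162332) = (-1291503 + 1/1001852)/(-8*(-1375)*(1 - 2750) + 2162332) = -1293894863555/(1001852*(-8*(-1375)*(-2749) + 2162332)) = -1293894863555/(1001852*(-30239000 + 2162332)) = -1293894863555/1001852/(-28076668) = -1293894863555/1001852*(-1/28076668) = 1293894863555/28128665989136 ≈ 0.045999)
O - (-1)*o = 1293894863555/28128665989136 - (-1)*221247 = 1293894863555/28128665989136 - 1*(-221247) = 1293894863555/28128665989136 + 221247 = 6223384257993236147/28128665989136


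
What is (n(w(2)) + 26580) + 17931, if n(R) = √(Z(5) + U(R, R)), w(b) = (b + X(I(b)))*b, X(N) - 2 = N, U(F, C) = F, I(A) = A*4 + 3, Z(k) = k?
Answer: 44511 + √35 ≈ 44517.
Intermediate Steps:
I(A) = 3 + 4*A (I(A) = 4*A + 3 = 3 + 4*A)
X(N) = 2 + N
w(b) = b*(5 + 5*b) (w(b) = (b + (2 + (3 + 4*b)))*b = (b + (5 + 4*b))*b = (5 + 5*b)*b = b*(5 + 5*b))
n(R) = √(5 + R)
(n(w(2)) + 26580) + 17931 = (√(5 + 5*2*(1 + 2)) + 26580) + 17931 = (√(5 + 5*2*3) + 26580) + 17931 = (√(5 + 30) + 26580) + 17931 = (√35 + 26580) + 17931 = (26580 + √35) + 17931 = 44511 + √35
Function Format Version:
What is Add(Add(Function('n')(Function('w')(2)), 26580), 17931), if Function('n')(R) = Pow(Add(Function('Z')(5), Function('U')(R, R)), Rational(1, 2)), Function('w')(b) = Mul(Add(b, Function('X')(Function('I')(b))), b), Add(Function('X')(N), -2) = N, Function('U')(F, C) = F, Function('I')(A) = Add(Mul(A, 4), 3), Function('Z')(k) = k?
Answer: Add(44511, Pow(35, Rational(1, 2))) ≈ 44517.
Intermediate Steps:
Function('I')(A) = Add(3, Mul(4, A)) (Function('I')(A) = Add(Mul(4, A), 3) = Add(3, Mul(4, A)))
Function('X')(N) = Add(2, N)
Function('w')(b) = Mul(b, Add(5, Mul(5, b))) (Function('w')(b) = Mul(Add(b, Add(2, Add(3, Mul(4, b)))), b) = Mul(Add(b, Add(5, Mul(4, b))), b) = Mul(Add(5, Mul(5, b)), b) = Mul(b, Add(5, Mul(5, b))))
Function('n')(R) = Pow(Add(5, R), Rational(1, 2))
Add(Add(Function('n')(Function('w')(2)), 26580), 17931) = Add(Add(Pow(Add(5, Mul(5, 2, Add(1, 2))), Rational(1, 2)), 26580), 17931) = Add(Add(Pow(Add(5, Mul(5, 2, 3)), Rational(1, 2)), 26580), 17931) = Add(Add(Pow(Add(5, 30), Rational(1, 2)), 26580), 17931) = Add(Add(Pow(35, Rational(1, 2)), 26580), 17931) = Add(Add(26580, Pow(35, Rational(1, 2))), 17931) = Add(44511, Pow(35, Rational(1, 2)))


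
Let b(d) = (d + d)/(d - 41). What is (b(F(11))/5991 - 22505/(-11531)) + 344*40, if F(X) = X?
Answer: 14260592699384/1036233315 ≈ 13762.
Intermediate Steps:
b(d) = 2*d/(-41 + d) (b(d) = (2*d)/(-41 + d) = 2*d/(-41 + d))
(b(F(11))/5991 - 22505/(-11531)) + 344*40 = ((2*11/(-41 + 11))/5991 - 22505/(-11531)) + 344*40 = ((2*11/(-30))*(1/5991) - 22505*(-1/11531)) + 13760 = ((2*11*(-1/30))*(1/5991) + 22505/11531) + 13760 = (-11/15*1/5991 + 22505/11531) + 13760 = (-11/89865 + 22505/11531) + 13760 = 2022284984/1036233315 + 13760 = 14260592699384/1036233315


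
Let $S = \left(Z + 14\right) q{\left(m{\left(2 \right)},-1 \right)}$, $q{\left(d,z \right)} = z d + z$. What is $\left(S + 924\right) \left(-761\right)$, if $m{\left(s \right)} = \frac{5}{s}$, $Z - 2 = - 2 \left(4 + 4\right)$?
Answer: $-703164$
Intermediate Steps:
$Z = -14$ ($Z = 2 - 2 \left(4 + 4\right) = 2 - 16 = -14$)
$q{\left(d,z \right)} = z + d z$ ($q{\left(d,z \right)} = d z + z = z + d z$)
$S = 0$ ($S = \left(-14 + 14\right) \left(- (1 + \frac{5}{2})\right) = 0 \left(- (1 + 5 \cdot \frac{1}{2})\right) = 0 \left(- (1 + \frac{5}{2})\right) = 0 \left(\left(-1\right) \frac{7}{2}\right) = 0 \left(- \frac{7}{2}\right) = 0$)
$\left(S + 924\right) \left(-761\right) = \left(0 + 924\right) \left(-761\right) = 924 \left(-761\right) = -703164$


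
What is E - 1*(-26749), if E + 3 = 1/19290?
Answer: 515930341/19290 ≈ 26746.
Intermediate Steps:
E = -57869/19290 (E = -3 + 1/19290 = -57869/19290 ≈ -2.9999)
E - 1*(-26749) = -57869/19290 - 1*(-26749) = -57869/19290 + 26749 = 515930341/19290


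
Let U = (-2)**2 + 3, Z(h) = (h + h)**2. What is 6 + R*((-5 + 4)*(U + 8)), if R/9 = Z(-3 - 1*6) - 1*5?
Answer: -43059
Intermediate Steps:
Z(h) = 4*h**2 (Z(h) = (2*h)**2 = 4*h**2)
U = 7 (U = 4 + 3 = 7)
R = 2871 (R = 9*(4*(-3 - 1*6)**2 - 1*5) = 9*(4*(-3 - 6)**2 - 5) = 9*(4*(-9)**2 - 5) = 9*(4*81 - 5) = 9*(324 - 5) = 9*319 = 2871)
6 + R*((-5 + 4)*(U + 8)) = 6 + 2871*((-5 + 4)*(7 + 8)) = 6 + 2871*(-1*15) = 6 + 2871*(-15) = 6 - 43065 = -43059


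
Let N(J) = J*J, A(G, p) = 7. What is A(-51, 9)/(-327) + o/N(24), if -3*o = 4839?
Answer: -177161/62784 ≈ -2.8218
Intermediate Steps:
o = -1613 (o = -⅓*4839 = -1613)
N(J) = J²
A(-51, 9)/(-327) + o/N(24) = 7/(-327) - 1613/(24²) = 7*(-1/327) - 1613/576 = -7/327 - 1613*1/576 = -7/327 - 1613/576 = -177161/62784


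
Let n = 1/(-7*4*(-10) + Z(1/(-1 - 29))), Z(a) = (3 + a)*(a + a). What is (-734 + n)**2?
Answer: 8541128127314176/15853579921 ≈ 5.3875e+5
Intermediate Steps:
Z(a) = 2*a*(3 + a) (Z(a) = (3 + a)*(2*a) = 2*a*(3 + a))
n = 450/125911 (n = 1/(-7*4*(-10) + 2*(3 + 1/(-1 - 29))/(-1 - 29)) = 1/(-28*(-10) + 2*(3 + 1/(-30))/(-30)) = 1/(280 + 2*(-1/30)*(3 - 1/30)) = 1/(280 + 2*(-1/30)*(89/30)) = 1/(280 - 89/450) = 1/(125911/450) = 450/125911 ≈ 0.0035740)
(-734 + n)**2 = (-734 + 450/125911)**2 = (-92418224/125911)**2 = 8541128127314176/15853579921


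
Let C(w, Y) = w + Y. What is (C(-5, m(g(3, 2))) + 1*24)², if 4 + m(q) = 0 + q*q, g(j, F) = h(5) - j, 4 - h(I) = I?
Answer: 961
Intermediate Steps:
h(I) = 4 - I
g(j, F) = -1 - j (g(j, F) = (4 - 1*5) - j = (4 - 5) - j = -1 - j)
m(q) = -4 + q² (m(q) = -4 + (0 + q*q) = -4 + (0 + q²) = -4 + q²)
C(w, Y) = Y + w
(C(-5, m(g(3, 2))) + 1*24)² = (((-4 + (-1 - 1*3)²) - 5) + 1*24)² = (((-4 + (-1 - 3)²) - 5) + 24)² = (((-4 + (-4)²) - 5) + 24)² = (((-4 + 16) - 5) + 24)² = ((12 - 5) + 24)² = (7 + 24)² = 31² = 961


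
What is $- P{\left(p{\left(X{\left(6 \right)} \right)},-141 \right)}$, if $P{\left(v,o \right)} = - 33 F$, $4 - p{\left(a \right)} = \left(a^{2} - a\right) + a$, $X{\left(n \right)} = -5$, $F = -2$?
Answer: $-66$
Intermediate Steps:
$p{\left(a \right)} = 4 - a^{2}$ ($p{\left(a \right)} = 4 - \left(\left(a^{2} - a\right) + a\right) = 4 - a^{2}$)
$P{\left(v,o \right)} = 66$ ($P{\left(v,o \right)} = \left(-33\right) \left(-2\right) = 66$)
$- P{\left(p{\left(X{\left(6 \right)} \right)},-141 \right)} = \left(-1\right) 66 = -66$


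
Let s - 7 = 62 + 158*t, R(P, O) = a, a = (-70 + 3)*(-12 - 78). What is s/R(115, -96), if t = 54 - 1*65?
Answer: -1669/6030 ≈ -0.27678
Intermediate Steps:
t = -11 (t = 54 - 65 = -11)
a = 6030 (a = -67*(-90) = 6030)
R(P, O) = 6030
s = -1669 (s = 7 + (62 + 158*(-11)) = 7 + (62 - 1738) = 7 - 1676 = -1669)
s/R(115, -96) = -1669/6030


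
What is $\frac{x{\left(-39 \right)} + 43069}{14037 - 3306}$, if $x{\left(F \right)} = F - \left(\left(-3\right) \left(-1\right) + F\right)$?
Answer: $\frac{43066}{10731} \approx 4.0132$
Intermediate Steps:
$x{\left(F \right)} = -3$ ($x{\left(F \right)} = F - \left(3 + F\right) = -3$)
$\frac{x{\left(-39 \right)} + 43069}{14037 - 3306} = \frac{-3 + 43069}{14037 - 3306} = \frac{43066}{10731}$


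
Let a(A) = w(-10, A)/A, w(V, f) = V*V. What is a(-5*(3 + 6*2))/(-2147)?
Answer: 4/6441 ≈ 0.00062102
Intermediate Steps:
w(V, f) = V²
a(A) = 100/A (a(A) = (-10)²/A = 100/A)
a(-5*(3 + 6*2))/(-2147) = (100/((-5*(3 + 6*2))))/(-2147) = (100/((-5*(3 + 12))))*(-1/2147) = (100/((-5*15)))*(-1/2147) = (100/(-75))*(-1/2147) = (100*(-1/75))*(-1/2147) = -4/3*(-1/2147) = 4/6441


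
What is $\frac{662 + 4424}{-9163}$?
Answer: $- \frac{5086}{9163} \approx -0.55506$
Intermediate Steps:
$\frac{662 + 4424}{-9163} = 5086 \left(- \frac{1}{9163}\right) = - \frac{5086}{9163}$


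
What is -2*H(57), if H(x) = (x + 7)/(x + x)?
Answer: -64/57 ≈ -1.1228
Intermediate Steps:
H(x) = (7 + x)/(2*x) (H(x) = (7 + x)/((2*x)) = (7 + x)*(1/(2*x)) = (7 + x)/(2*x))
-2*H(57) = -(7 + 57)/57 = -64/57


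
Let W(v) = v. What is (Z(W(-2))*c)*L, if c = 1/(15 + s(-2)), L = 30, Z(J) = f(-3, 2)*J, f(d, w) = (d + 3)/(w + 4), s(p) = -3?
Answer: 0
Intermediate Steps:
f(d, w) = (3 + d)/(4 + w)
Z(J) = 0 (Z(J) = ((3 - 3)/(4 + 2))*J = (0/6)*J = ((1/6)*0)*J = 0*J = 0)
c = 1/12 (c = 1/(15 - 3) = 1/12 ≈ 0.083333)
(Z(W(-2))*c)*L = (0*(1/12))*30 = 0*30 = 0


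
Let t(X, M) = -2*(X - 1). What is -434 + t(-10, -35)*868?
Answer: 18662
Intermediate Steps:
t(X, M) = 2 - 2*X (t(X, M) = -2*(-1 + X) = 2 - 2*X)
-434 + t(-10, -35)*868 = -434 + (2 - 2*(-10))*868 = -434 + (2 + 20)*868 = -434 + 22*868 = -434 + 19096 = 18662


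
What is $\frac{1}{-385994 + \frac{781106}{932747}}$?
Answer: $- \frac{932747}{360033964412} \approx -2.5907 \cdot 10^{-6}$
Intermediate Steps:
$\frac{1}{-385994 + \frac{781106}{932747}} = \frac{1}{- \frac{360033964412}{932747}} = - \frac{932747}{360033964412}$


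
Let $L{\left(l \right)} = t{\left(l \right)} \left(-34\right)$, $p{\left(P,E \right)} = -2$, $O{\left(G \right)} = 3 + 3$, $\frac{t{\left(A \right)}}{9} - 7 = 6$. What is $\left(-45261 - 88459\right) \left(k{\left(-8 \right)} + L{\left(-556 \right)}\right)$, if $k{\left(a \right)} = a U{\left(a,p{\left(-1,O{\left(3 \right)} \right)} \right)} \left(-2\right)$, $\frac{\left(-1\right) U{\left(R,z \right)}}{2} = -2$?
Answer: $523380080$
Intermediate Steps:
$t{\left(A \right)} = 117$ ($t{\left(A \right)} = 63 + 9 \cdot 6 = 63 + 54 = 117$)
$O{\left(G \right)} = 6$
$U{\left(R,z \right)} = 4$ ($U{\left(R,z \right)} = \left(-2\right) \left(-2\right) = 4$)
$k{\left(a \right)} = - 8 a$ ($k{\left(a \right)} = a 4 \left(-2\right) = 4 a \left(-2\right) = - 8 a$)
$L{\left(l \right)} = -3978$ ($L{\left(l \right)} = 117 \left(-34\right) = -3978$)
$\left(-45261 - 88459\right) \left(k{\left(-8 \right)} + L{\left(-556 \right)}\right) = \left(-45261 - 88459\right) \left(\left(-8\right) \left(-8\right) - 3978\right) = - 133720 \left(64 - 3978\right) = \left(-133720\right) \left(-3914\right) = 523380080$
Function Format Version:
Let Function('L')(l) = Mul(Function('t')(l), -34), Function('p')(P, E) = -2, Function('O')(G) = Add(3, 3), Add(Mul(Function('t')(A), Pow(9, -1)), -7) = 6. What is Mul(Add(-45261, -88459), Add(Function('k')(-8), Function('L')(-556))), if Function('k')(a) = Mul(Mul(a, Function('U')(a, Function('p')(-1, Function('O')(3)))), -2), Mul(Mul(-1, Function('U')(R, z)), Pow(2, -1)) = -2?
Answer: 523380080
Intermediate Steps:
Function('t')(A) = 117 (Function('t')(A) = Add(63, Mul(9, 6)) = Add(63, 54) = 117)
Function('O')(G) = 6
Function('U')(R, z) = 4 (Function('U')(R, z) = Mul(-2, -2) = 4)
Function('k')(a) = Mul(-8, a) (Function('k')(a) = Mul(Mul(a, 4), -2) = Mul(Mul(4, a), -2) = Mul(-8, a))
Function('L')(l) = -3978 (Function('L')(l) = Mul(117, -34) = -3978)
Mul(Add(-45261, -88459), Add(Function('k')(-8), Function('L')(-556))) = Mul(Add(-45261, -88459), Add(Mul(-8, -8), -3978)) = Mul(-133720, Add(64, -3978)) = Mul(-133720, -3914) = 523380080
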